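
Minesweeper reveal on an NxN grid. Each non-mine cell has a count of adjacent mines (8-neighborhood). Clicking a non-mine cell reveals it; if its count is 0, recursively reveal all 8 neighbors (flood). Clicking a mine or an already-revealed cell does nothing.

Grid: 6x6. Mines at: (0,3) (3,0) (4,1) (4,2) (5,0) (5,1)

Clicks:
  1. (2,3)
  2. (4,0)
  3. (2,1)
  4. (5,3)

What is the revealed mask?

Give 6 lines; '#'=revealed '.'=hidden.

Click 1 (2,3) count=0: revealed 28 new [(0,0) (0,1) (0,2) (0,4) (0,5) (1,0) (1,1) (1,2) (1,3) (1,4) (1,5) (2,0) (2,1) (2,2) (2,3) (2,4) (2,5) (3,1) (3,2) (3,3) (3,4) (3,5) (4,3) (4,4) (4,5) (5,3) (5,4) (5,5)] -> total=28
Click 2 (4,0) count=4: revealed 1 new [(4,0)] -> total=29
Click 3 (2,1) count=1: revealed 0 new [(none)] -> total=29
Click 4 (5,3) count=1: revealed 0 new [(none)] -> total=29

Answer: ###.##
######
######
.#####
#..###
...###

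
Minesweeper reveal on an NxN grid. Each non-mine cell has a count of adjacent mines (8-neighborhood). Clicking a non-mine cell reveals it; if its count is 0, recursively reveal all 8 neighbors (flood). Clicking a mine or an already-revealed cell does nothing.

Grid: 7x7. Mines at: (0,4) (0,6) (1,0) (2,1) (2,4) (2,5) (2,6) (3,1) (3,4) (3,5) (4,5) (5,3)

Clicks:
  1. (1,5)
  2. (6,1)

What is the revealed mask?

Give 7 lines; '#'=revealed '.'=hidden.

Click 1 (1,5) count=5: revealed 1 new [(1,5)] -> total=1
Click 2 (6,1) count=0: revealed 9 new [(4,0) (4,1) (4,2) (5,0) (5,1) (5,2) (6,0) (6,1) (6,2)] -> total=10

Answer: .......
.....#.
.......
.......
###....
###....
###....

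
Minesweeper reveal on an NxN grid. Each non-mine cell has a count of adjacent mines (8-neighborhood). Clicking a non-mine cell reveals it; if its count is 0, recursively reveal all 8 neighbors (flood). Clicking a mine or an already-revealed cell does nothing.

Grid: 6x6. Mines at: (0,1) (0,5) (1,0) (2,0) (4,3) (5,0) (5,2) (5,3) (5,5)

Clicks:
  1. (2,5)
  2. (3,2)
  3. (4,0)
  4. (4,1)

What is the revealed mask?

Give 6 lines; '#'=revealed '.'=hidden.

Answer: ..###.
.#####
.#####
.#####
##..##
......

Derivation:
Click 1 (2,5) count=0: revealed 20 new [(0,2) (0,3) (0,4) (1,1) (1,2) (1,3) (1,4) (1,5) (2,1) (2,2) (2,3) (2,4) (2,5) (3,1) (3,2) (3,3) (3,4) (3,5) (4,4) (4,5)] -> total=20
Click 2 (3,2) count=1: revealed 0 new [(none)] -> total=20
Click 3 (4,0) count=1: revealed 1 new [(4,0)] -> total=21
Click 4 (4,1) count=2: revealed 1 new [(4,1)] -> total=22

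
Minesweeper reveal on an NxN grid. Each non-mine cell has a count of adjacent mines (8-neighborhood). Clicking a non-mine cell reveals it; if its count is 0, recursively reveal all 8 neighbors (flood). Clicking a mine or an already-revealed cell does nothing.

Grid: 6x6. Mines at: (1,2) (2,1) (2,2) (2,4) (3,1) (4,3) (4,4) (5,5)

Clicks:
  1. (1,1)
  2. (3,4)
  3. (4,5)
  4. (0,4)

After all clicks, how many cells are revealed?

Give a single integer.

Answer: 9

Derivation:
Click 1 (1,1) count=3: revealed 1 new [(1,1)] -> total=1
Click 2 (3,4) count=3: revealed 1 new [(3,4)] -> total=2
Click 3 (4,5) count=2: revealed 1 new [(4,5)] -> total=3
Click 4 (0,4) count=0: revealed 6 new [(0,3) (0,4) (0,5) (1,3) (1,4) (1,5)] -> total=9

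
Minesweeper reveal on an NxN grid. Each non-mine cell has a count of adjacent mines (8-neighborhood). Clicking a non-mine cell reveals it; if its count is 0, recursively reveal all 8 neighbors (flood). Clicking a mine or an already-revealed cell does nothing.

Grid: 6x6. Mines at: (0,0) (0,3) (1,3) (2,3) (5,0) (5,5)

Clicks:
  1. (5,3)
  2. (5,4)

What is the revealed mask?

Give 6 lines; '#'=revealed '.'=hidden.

Click 1 (5,3) count=0: revealed 20 new [(1,0) (1,1) (1,2) (2,0) (2,1) (2,2) (3,0) (3,1) (3,2) (3,3) (3,4) (4,0) (4,1) (4,2) (4,3) (4,4) (5,1) (5,2) (5,3) (5,4)] -> total=20
Click 2 (5,4) count=1: revealed 0 new [(none)] -> total=20

Answer: ......
###...
###...
#####.
#####.
.####.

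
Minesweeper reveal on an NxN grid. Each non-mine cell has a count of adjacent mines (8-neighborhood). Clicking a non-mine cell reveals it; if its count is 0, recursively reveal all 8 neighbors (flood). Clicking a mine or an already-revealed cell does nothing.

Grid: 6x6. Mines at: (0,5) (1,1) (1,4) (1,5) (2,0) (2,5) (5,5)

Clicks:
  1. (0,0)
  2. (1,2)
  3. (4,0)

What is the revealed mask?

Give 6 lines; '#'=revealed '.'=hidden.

Answer: #.....
..#...
.####.
#####.
#####.
#####.

Derivation:
Click 1 (0,0) count=1: revealed 1 new [(0,0)] -> total=1
Click 2 (1,2) count=1: revealed 1 new [(1,2)] -> total=2
Click 3 (4,0) count=0: revealed 19 new [(2,1) (2,2) (2,3) (2,4) (3,0) (3,1) (3,2) (3,3) (3,4) (4,0) (4,1) (4,2) (4,3) (4,4) (5,0) (5,1) (5,2) (5,3) (5,4)] -> total=21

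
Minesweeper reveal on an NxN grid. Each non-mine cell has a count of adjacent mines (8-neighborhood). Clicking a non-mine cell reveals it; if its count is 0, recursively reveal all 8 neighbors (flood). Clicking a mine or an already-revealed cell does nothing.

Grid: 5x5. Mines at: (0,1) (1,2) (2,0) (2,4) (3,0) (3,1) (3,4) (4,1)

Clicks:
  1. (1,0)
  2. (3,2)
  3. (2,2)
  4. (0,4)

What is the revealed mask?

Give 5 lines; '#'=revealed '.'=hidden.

Answer: ...##
#..##
..#..
..#..
.....

Derivation:
Click 1 (1,0) count=2: revealed 1 new [(1,0)] -> total=1
Click 2 (3,2) count=2: revealed 1 new [(3,2)] -> total=2
Click 3 (2,2) count=2: revealed 1 new [(2,2)] -> total=3
Click 4 (0,4) count=0: revealed 4 new [(0,3) (0,4) (1,3) (1,4)] -> total=7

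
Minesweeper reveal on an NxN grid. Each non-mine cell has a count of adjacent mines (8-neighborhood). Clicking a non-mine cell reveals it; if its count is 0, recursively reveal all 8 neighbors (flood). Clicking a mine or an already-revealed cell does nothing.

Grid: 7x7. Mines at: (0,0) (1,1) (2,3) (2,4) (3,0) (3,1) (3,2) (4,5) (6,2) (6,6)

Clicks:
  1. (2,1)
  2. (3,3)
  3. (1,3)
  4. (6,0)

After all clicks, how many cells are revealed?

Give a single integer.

Answer: 9

Derivation:
Click 1 (2,1) count=4: revealed 1 new [(2,1)] -> total=1
Click 2 (3,3) count=3: revealed 1 new [(3,3)] -> total=2
Click 3 (1,3) count=2: revealed 1 new [(1,3)] -> total=3
Click 4 (6,0) count=0: revealed 6 new [(4,0) (4,1) (5,0) (5,1) (6,0) (6,1)] -> total=9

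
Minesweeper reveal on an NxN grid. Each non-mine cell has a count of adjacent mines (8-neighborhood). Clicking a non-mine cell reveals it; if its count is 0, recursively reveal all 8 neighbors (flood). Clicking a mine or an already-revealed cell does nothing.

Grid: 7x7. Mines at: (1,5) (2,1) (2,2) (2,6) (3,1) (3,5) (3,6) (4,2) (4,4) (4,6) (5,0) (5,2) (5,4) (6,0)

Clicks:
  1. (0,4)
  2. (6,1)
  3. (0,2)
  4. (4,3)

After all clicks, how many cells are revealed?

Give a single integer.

Answer: 12

Derivation:
Click 1 (0,4) count=1: revealed 1 new [(0,4)] -> total=1
Click 2 (6,1) count=3: revealed 1 new [(6,1)] -> total=2
Click 3 (0,2) count=0: revealed 9 new [(0,0) (0,1) (0,2) (0,3) (1,0) (1,1) (1,2) (1,3) (1,4)] -> total=11
Click 4 (4,3) count=4: revealed 1 new [(4,3)] -> total=12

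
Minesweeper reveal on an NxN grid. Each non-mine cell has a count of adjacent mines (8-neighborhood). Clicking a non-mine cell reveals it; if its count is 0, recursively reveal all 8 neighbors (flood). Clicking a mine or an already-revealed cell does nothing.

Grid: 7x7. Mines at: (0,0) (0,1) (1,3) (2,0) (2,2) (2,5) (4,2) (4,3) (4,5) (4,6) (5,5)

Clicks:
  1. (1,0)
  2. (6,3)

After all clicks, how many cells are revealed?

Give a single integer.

Answer: 15

Derivation:
Click 1 (1,0) count=3: revealed 1 new [(1,0)] -> total=1
Click 2 (6,3) count=0: revealed 14 new [(3,0) (3,1) (4,0) (4,1) (5,0) (5,1) (5,2) (5,3) (5,4) (6,0) (6,1) (6,2) (6,3) (6,4)] -> total=15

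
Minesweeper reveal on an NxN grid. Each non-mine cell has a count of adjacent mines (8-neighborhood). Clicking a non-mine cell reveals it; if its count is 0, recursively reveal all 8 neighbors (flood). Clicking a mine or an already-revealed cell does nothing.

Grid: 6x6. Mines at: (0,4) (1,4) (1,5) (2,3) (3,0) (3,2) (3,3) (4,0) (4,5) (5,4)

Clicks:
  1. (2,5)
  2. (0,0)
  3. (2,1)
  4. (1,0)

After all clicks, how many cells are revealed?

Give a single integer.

Click 1 (2,5) count=2: revealed 1 new [(2,5)] -> total=1
Click 2 (0,0) count=0: revealed 11 new [(0,0) (0,1) (0,2) (0,3) (1,0) (1,1) (1,2) (1,3) (2,0) (2,1) (2,2)] -> total=12
Click 3 (2,1) count=2: revealed 0 new [(none)] -> total=12
Click 4 (1,0) count=0: revealed 0 new [(none)] -> total=12

Answer: 12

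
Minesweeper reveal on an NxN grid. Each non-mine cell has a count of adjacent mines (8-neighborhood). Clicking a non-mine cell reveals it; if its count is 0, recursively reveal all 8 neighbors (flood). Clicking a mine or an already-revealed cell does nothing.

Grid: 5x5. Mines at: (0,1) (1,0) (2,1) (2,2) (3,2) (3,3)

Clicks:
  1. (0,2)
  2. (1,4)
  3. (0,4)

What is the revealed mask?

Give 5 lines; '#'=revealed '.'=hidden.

Answer: ..###
..###
...##
.....
.....

Derivation:
Click 1 (0,2) count=1: revealed 1 new [(0,2)] -> total=1
Click 2 (1,4) count=0: revealed 7 new [(0,3) (0,4) (1,2) (1,3) (1,4) (2,3) (2,4)] -> total=8
Click 3 (0,4) count=0: revealed 0 new [(none)] -> total=8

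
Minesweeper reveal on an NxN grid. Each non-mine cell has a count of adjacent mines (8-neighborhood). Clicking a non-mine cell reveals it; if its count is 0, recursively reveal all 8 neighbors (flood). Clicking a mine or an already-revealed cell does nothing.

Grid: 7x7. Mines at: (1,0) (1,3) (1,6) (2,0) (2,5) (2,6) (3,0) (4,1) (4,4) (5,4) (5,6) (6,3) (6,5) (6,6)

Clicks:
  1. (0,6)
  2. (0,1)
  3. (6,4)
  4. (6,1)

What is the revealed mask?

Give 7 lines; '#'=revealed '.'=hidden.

Answer: .#....#
.......
.......
.......
.......
###....
###.#..

Derivation:
Click 1 (0,6) count=1: revealed 1 new [(0,6)] -> total=1
Click 2 (0,1) count=1: revealed 1 new [(0,1)] -> total=2
Click 3 (6,4) count=3: revealed 1 new [(6,4)] -> total=3
Click 4 (6,1) count=0: revealed 6 new [(5,0) (5,1) (5,2) (6,0) (6,1) (6,2)] -> total=9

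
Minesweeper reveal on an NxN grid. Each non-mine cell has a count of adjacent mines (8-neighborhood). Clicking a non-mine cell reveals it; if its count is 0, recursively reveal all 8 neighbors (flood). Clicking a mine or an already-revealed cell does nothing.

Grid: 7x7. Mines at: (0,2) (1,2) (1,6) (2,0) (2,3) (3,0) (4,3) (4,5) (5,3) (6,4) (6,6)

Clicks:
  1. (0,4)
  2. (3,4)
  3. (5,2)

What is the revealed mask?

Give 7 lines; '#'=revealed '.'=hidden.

Answer: ...###.
...###.
.......
....#..
.......
..#....
.......

Derivation:
Click 1 (0,4) count=0: revealed 6 new [(0,3) (0,4) (0,5) (1,3) (1,4) (1,5)] -> total=6
Click 2 (3,4) count=3: revealed 1 new [(3,4)] -> total=7
Click 3 (5,2) count=2: revealed 1 new [(5,2)] -> total=8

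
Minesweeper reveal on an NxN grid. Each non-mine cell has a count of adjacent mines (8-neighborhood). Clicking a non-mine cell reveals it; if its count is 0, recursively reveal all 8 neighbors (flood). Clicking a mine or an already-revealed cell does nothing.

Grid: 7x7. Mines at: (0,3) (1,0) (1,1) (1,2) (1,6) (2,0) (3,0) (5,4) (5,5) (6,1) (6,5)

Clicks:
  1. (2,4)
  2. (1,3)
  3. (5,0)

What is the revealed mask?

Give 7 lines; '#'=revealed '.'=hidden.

Answer: .......
...###.
.######
.######
.######
####...
.......

Derivation:
Click 1 (2,4) count=0: revealed 24 new [(1,3) (1,4) (1,5) (2,1) (2,2) (2,3) (2,4) (2,5) (2,6) (3,1) (3,2) (3,3) (3,4) (3,5) (3,6) (4,1) (4,2) (4,3) (4,4) (4,5) (4,6) (5,1) (5,2) (5,3)] -> total=24
Click 2 (1,3) count=2: revealed 0 new [(none)] -> total=24
Click 3 (5,0) count=1: revealed 1 new [(5,0)] -> total=25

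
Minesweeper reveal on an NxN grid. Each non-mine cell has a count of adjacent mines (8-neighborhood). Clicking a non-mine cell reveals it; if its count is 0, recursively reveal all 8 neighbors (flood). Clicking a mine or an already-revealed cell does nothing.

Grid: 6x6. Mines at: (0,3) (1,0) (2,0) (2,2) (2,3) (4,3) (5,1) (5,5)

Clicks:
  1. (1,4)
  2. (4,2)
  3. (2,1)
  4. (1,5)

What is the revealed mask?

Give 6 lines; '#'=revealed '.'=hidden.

Click 1 (1,4) count=2: revealed 1 new [(1,4)] -> total=1
Click 2 (4,2) count=2: revealed 1 new [(4,2)] -> total=2
Click 3 (2,1) count=3: revealed 1 new [(2,1)] -> total=3
Click 4 (1,5) count=0: revealed 9 new [(0,4) (0,5) (1,5) (2,4) (2,5) (3,4) (3,5) (4,4) (4,5)] -> total=12

Answer: ....##
....##
.#..##
....##
..#.##
......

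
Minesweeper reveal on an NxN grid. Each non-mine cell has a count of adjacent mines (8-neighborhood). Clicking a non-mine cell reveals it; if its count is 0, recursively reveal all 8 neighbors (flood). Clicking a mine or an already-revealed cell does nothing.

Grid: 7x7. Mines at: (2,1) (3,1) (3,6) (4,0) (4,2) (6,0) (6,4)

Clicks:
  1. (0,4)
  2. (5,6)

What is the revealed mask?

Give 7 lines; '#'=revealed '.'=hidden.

Click 1 (0,4) count=0: revealed 29 new [(0,0) (0,1) (0,2) (0,3) (0,4) (0,5) (0,6) (1,0) (1,1) (1,2) (1,3) (1,4) (1,5) (1,6) (2,2) (2,3) (2,4) (2,5) (2,6) (3,2) (3,3) (3,4) (3,5) (4,3) (4,4) (4,5) (5,3) (5,4) (5,5)] -> total=29
Click 2 (5,6) count=0: revealed 4 new [(4,6) (5,6) (6,5) (6,6)] -> total=33

Answer: #######
#######
..#####
..####.
...####
...####
.....##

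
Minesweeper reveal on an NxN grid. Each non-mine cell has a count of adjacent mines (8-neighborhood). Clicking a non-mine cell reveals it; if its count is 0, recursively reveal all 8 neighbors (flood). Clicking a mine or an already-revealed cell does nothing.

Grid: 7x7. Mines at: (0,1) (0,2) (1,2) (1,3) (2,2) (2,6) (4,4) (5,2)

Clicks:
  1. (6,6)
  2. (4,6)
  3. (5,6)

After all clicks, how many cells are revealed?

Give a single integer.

Click 1 (6,6) count=0: revealed 12 new [(3,5) (3,6) (4,5) (4,6) (5,3) (5,4) (5,5) (5,6) (6,3) (6,4) (6,5) (6,6)] -> total=12
Click 2 (4,6) count=0: revealed 0 new [(none)] -> total=12
Click 3 (5,6) count=0: revealed 0 new [(none)] -> total=12

Answer: 12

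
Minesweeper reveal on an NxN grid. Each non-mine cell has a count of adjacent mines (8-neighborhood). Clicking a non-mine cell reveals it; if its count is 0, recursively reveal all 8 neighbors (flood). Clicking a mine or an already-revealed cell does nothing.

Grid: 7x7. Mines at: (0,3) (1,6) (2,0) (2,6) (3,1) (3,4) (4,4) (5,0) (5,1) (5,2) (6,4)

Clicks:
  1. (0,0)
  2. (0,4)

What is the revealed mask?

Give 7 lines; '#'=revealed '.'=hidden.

Click 1 (0,0) count=0: revealed 6 new [(0,0) (0,1) (0,2) (1,0) (1,1) (1,2)] -> total=6
Click 2 (0,4) count=1: revealed 1 new [(0,4)] -> total=7

Answer: ###.#..
###....
.......
.......
.......
.......
.......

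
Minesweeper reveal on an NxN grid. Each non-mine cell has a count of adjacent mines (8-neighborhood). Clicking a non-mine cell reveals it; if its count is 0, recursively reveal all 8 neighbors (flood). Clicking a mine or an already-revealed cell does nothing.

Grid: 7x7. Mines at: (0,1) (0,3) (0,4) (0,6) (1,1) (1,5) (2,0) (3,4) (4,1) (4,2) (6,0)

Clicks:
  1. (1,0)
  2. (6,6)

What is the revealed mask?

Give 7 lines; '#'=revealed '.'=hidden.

Answer: .......
#......
.....##
.....##
...####
.######
.######

Derivation:
Click 1 (1,0) count=3: revealed 1 new [(1,0)] -> total=1
Click 2 (6,6) count=0: revealed 20 new [(2,5) (2,6) (3,5) (3,6) (4,3) (4,4) (4,5) (4,6) (5,1) (5,2) (5,3) (5,4) (5,5) (5,6) (6,1) (6,2) (6,3) (6,4) (6,5) (6,6)] -> total=21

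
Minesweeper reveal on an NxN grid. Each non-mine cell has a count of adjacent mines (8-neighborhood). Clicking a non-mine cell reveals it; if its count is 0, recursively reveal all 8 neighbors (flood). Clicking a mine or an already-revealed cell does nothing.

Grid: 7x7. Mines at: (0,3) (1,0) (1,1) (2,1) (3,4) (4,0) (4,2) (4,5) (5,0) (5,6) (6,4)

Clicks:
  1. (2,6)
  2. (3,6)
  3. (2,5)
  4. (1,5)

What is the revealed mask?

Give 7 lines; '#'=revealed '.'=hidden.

Answer: ....###
....###
....###
.....##
.......
.......
.......

Derivation:
Click 1 (2,6) count=0: revealed 11 new [(0,4) (0,5) (0,6) (1,4) (1,5) (1,6) (2,4) (2,5) (2,6) (3,5) (3,6)] -> total=11
Click 2 (3,6) count=1: revealed 0 new [(none)] -> total=11
Click 3 (2,5) count=1: revealed 0 new [(none)] -> total=11
Click 4 (1,5) count=0: revealed 0 new [(none)] -> total=11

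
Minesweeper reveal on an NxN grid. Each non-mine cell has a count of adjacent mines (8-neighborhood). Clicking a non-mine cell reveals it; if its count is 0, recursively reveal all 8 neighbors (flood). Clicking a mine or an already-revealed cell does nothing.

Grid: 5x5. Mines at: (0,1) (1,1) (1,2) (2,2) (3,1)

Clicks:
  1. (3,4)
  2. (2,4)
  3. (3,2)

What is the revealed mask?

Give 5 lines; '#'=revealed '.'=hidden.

Click 1 (3,4) count=0: revealed 12 new [(0,3) (0,4) (1,3) (1,4) (2,3) (2,4) (3,2) (3,3) (3,4) (4,2) (4,3) (4,4)] -> total=12
Click 2 (2,4) count=0: revealed 0 new [(none)] -> total=12
Click 3 (3,2) count=2: revealed 0 new [(none)] -> total=12

Answer: ...##
...##
...##
..###
..###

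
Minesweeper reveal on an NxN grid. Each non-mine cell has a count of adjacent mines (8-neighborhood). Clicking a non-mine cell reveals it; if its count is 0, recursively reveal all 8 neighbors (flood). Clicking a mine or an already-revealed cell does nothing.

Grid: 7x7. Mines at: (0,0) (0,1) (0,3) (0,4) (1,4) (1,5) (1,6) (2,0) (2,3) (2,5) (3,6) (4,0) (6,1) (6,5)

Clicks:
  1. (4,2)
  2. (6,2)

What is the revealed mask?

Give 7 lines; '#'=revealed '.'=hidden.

Click 1 (4,2) count=0: revealed 18 new [(3,1) (3,2) (3,3) (3,4) (3,5) (4,1) (4,2) (4,3) (4,4) (4,5) (5,1) (5,2) (5,3) (5,4) (5,5) (6,2) (6,3) (6,4)] -> total=18
Click 2 (6,2) count=1: revealed 0 new [(none)] -> total=18

Answer: .......
.......
.......
.#####.
.#####.
.#####.
..###..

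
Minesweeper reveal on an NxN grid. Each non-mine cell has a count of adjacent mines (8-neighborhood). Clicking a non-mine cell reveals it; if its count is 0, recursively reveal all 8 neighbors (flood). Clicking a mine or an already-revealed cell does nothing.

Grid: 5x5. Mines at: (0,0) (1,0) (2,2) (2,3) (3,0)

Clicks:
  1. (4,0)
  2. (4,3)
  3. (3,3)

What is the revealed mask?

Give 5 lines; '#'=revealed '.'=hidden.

Click 1 (4,0) count=1: revealed 1 new [(4,0)] -> total=1
Click 2 (4,3) count=0: revealed 8 new [(3,1) (3,2) (3,3) (3,4) (4,1) (4,2) (4,3) (4,4)] -> total=9
Click 3 (3,3) count=2: revealed 0 new [(none)] -> total=9

Answer: .....
.....
.....
.####
#####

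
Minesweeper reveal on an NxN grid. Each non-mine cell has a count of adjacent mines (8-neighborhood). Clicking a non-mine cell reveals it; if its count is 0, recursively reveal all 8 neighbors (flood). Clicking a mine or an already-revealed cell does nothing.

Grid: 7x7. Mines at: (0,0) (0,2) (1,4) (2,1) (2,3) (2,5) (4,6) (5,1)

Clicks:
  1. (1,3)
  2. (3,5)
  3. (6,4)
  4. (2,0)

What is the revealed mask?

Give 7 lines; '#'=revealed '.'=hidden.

Answer: .......
...#...
#......
..####.
..####.
..#####
..#####

Derivation:
Click 1 (1,3) count=3: revealed 1 new [(1,3)] -> total=1
Click 2 (3,5) count=2: revealed 1 new [(3,5)] -> total=2
Click 3 (6,4) count=0: revealed 17 new [(3,2) (3,3) (3,4) (4,2) (4,3) (4,4) (4,5) (5,2) (5,3) (5,4) (5,5) (5,6) (6,2) (6,3) (6,4) (6,5) (6,6)] -> total=19
Click 4 (2,0) count=1: revealed 1 new [(2,0)] -> total=20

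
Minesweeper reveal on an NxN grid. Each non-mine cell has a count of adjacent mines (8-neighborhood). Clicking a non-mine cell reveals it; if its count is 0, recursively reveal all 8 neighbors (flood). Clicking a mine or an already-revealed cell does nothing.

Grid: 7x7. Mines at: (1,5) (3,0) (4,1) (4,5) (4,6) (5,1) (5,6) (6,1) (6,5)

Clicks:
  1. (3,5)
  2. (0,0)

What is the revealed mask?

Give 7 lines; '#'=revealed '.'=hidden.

Click 1 (3,5) count=2: revealed 1 new [(3,5)] -> total=1
Click 2 (0,0) count=0: revealed 28 new [(0,0) (0,1) (0,2) (0,3) (0,4) (1,0) (1,1) (1,2) (1,3) (1,4) (2,0) (2,1) (2,2) (2,3) (2,4) (3,1) (3,2) (3,3) (3,4) (4,2) (4,3) (4,4) (5,2) (5,3) (5,4) (6,2) (6,3) (6,4)] -> total=29

Answer: #####..
#####..
#####..
.#####.
..###..
..###..
..###..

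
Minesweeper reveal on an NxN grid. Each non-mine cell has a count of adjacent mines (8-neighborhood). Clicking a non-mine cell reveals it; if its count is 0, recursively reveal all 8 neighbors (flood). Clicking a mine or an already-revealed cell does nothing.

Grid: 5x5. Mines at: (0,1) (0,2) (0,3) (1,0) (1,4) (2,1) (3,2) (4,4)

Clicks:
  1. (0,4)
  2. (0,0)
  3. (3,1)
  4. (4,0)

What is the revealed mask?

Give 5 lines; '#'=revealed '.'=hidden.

Answer: #...#
.....
.....
##...
##...

Derivation:
Click 1 (0,4) count=2: revealed 1 new [(0,4)] -> total=1
Click 2 (0,0) count=2: revealed 1 new [(0,0)] -> total=2
Click 3 (3,1) count=2: revealed 1 new [(3,1)] -> total=3
Click 4 (4,0) count=0: revealed 3 new [(3,0) (4,0) (4,1)] -> total=6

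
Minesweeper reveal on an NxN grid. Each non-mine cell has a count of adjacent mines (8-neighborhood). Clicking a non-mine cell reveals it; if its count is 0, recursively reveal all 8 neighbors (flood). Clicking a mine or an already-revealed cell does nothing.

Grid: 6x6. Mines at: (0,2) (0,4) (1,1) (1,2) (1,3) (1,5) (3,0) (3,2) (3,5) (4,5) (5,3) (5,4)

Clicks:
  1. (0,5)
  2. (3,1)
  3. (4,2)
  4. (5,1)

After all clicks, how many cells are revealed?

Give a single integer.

Click 1 (0,5) count=2: revealed 1 new [(0,5)] -> total=1
Click 2 (3,1) count=2: revealed 1 new [(3,1)] -> total=2
Click 3 (4,2) count=2: revealed 1 new [(4,2)] -> total=3
Click 4 (5,1) count=0: revealed 5 new [(4,0) (4,1) (5,0) (5,1) (5,2)] -> total=8

Answer: 8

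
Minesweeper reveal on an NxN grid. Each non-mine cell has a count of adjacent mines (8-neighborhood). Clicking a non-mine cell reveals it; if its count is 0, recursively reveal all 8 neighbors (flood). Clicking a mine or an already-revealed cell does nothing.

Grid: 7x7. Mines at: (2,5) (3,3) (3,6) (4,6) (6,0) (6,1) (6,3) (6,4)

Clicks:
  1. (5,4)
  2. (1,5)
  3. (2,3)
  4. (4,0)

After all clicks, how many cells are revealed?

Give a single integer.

Click 1 (5,4) count=2: revealed 1 new [(5,4)] -> total=1
Click 2 (1,5) count=1: revealed 1 new [(1,5)] -> total=2
Click 3 (2,3) count=1: revealed 1 new [(2,3)] -> total=3
Click 4 (4,0) count=0: revealed 26 new [(0,0) (0,1) (0,2) (0,3) (0,4) (0,5) (0,6) (1,0) (1,1) (1,2) (1,3) (1,4) (1,6) (2,0) (2,1) (2,2) (2,4) (3,0) (3,1) (3,2) (4,0) (4,1) (4,2) (5,0) (5,1) (5,2)] -> total=29

Answer: 29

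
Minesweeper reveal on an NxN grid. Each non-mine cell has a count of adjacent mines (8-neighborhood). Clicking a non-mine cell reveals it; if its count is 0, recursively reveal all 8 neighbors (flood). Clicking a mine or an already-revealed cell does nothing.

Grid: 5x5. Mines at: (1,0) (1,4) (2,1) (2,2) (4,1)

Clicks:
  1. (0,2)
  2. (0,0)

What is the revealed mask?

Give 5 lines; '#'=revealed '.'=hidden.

Click 1 (0,2) count=0: revealed 6 new [(0,1) (0,2) (0,3) (1,1) (1,2) (1,3)] -> total=6
Click 2 (0,0) count=1: revealed 1 new [(0,0)] -> total=7

Answer: ####.
.###.
.....
.....
.....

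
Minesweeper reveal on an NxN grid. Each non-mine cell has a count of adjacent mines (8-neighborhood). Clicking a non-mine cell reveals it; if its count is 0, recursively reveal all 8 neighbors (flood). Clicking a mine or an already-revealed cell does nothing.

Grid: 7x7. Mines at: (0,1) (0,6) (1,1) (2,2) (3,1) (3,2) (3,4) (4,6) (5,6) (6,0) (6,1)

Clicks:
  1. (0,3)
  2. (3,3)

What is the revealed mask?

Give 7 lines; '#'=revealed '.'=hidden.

Answer: ..####.
..####.
...###.
...#...
.......
.......
.......

Derivation:
Click 1 (0,3) count=0: revealed 11 new [(0,2) (0,3) (0,4) (0,5) (1,2) (1,3) (1,4) (1,5) (2,3) (2,4) (2,5)] -> total=11
Click 2 (3,3) count=3: revealed 1 new [(3,3)] -> total=12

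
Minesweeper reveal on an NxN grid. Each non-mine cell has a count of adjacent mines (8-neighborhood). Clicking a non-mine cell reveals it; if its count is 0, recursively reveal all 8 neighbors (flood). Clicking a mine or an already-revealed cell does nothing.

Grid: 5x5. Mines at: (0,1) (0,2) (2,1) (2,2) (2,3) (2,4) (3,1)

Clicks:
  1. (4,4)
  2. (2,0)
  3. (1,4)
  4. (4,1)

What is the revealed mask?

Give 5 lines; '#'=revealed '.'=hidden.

Answer: .....
....#
#....
..###
.####

Derivation:
Click 1 (4,4) count=0: revealed 6 new [(3,2) (3,3) (3,4) (4,2) (4,3) (4,4)] -> total=6
Click 2 (2,0) count=2: revealed 1 new [(2,0)] -> total=7
Click 3 (1,4) count=2: revealed 1 new [(1,4)] -> total=8
Click 4 (4,1) count=1: revealed 1 new [(4,1)] -> total=9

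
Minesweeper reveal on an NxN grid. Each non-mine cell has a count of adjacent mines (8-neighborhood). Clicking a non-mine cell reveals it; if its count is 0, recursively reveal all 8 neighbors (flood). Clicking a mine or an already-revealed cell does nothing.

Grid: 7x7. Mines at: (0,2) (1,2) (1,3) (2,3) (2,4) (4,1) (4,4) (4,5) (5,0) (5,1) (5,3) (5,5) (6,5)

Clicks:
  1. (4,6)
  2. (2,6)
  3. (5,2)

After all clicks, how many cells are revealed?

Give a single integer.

Answer: 12

Derivation:
Click 1 (4,6) count=2: revealed 1 new [(4,6)] -> total=1
Click 2 (2,6) count=0: revealed 10 new [(0,4) (0,5) (0,6) (1,4) (1,5) (1,6) (2,5) (2,6) (3,5) (3,6)] -> total=11
Click 3 (5,2) count=3: revealed 1 new [(5,2)] -> total=12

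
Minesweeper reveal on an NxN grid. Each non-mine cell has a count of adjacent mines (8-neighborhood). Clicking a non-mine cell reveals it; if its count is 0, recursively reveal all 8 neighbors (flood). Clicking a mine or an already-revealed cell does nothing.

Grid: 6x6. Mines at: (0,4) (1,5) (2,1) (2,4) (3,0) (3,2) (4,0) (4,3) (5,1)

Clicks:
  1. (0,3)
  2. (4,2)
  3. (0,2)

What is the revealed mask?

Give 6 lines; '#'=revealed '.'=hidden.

Click 1 (0,3) count=1: revealed 1 new [(0,3)] -> total=1
Click 2 (4,2) count=3: revealed 1 new [(4,2)] -> total=2
Click 3 (0,2) count=0: revealed 7 new [(0,0) (0,1) (0,2) (1,0) (1,1) (1,2) (1,3)] -> total=9

Answer: ####..
####..
......
......
..#...
......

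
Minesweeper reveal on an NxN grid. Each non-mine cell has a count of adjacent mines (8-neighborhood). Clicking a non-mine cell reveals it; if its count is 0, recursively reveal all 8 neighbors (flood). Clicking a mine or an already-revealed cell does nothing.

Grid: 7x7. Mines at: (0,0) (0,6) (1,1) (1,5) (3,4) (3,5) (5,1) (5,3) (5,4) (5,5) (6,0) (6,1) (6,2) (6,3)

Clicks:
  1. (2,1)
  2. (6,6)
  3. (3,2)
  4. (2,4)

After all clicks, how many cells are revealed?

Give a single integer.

Answer: 14

Derivation:
Click 1 (2,1) count=1: revealed 1 new [(2,1)] -> total=1
Click 2 (6,6) count=1: revealed 1 new [(6,6)] -> total=2
Click 3 (3,2) count=0: revealed 11 new [(2,0) (2,2) (2,3) (3,0) (3,1) (3,2) (3,3) (4,0) (4,1) (4,2) (4,3)] -> total=13
Click 4 (2,4) count=3: revealed 1 new [(2,4)] -> total=14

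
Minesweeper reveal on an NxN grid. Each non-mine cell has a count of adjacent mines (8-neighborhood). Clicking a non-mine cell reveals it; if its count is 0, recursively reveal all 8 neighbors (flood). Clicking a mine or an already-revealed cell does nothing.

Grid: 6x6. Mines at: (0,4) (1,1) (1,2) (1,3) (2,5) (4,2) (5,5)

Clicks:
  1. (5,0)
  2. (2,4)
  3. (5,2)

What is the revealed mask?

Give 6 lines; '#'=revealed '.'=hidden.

Click 1 (5,0) count=0: revealed 8 new [(2,0) (2,1) (3,0) (3,1) (4,0) (4,1) (5,0) (5,1)] -> total=8
Click 2 (2,4) count=2: revealed 1 new [(2,4)] -> total=9
Click 3 (5,2) count=1: revealed 1 new [(5,2)] -> total=10

Answer: ......
......
##..#.
##....
##....
###...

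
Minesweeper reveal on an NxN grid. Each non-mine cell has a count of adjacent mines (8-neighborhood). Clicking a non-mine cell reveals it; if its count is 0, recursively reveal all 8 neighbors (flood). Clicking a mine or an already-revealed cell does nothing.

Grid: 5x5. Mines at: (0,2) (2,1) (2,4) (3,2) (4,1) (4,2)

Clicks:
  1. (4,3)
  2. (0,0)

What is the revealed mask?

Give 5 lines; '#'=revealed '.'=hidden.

Answer: ##...
##...
.....
.....
...#.

Derivation:
Click 1 (4,3) count=2: revealed 1 new [(4,3)] -> total=1
Click 2 (0,0) count=0: revealed 4 new [(0,0) (0,1) (1,0) (1,1)] -> total=5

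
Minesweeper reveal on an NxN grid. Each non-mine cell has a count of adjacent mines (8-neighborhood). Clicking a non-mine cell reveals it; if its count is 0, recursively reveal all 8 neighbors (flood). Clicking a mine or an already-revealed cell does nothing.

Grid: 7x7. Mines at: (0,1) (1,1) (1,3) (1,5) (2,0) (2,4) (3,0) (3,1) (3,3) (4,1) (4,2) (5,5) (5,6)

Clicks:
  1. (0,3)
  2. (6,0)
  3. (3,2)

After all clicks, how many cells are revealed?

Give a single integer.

Click 1 (0,3) count=1: revealed 1 new [(0,3)] -> total=1
Click 2 (6,0) count=0: revealed 10 new [(5,0) (5,1) (5,2) (5,3) (5,4) (6,0) (6,1) (6,2) (6,3) (6,4)] -> total=11
Click 3 (3,2) count=4: revealed 1 new [(3,2)] -> total=12

Answer: 12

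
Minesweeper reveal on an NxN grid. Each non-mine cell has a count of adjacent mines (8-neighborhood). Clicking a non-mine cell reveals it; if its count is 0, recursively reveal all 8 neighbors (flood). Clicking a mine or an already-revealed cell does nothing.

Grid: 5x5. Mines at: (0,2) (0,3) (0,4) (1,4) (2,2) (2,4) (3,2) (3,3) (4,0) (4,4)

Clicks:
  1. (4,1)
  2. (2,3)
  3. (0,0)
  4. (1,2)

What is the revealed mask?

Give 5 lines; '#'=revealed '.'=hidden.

Answer: ##...
###..
##.#.
##...
.#...

Derivation:
Click 1 (4,1) count=2: revealed 1 new [(4,1)] -> total=1
Click 2 (2,3) count=5: revealed 1 new [(2,3)] -> total=2
Click 3 (0,0) count=0: revealed 8 new [(0,0) (0,1) (1,0) (1,1) (2,0) (2,1) (3,0) (3,1)] -> total=10
Click 4 (1,2) count=3: revealed 1 new [(1,2)] -> total=11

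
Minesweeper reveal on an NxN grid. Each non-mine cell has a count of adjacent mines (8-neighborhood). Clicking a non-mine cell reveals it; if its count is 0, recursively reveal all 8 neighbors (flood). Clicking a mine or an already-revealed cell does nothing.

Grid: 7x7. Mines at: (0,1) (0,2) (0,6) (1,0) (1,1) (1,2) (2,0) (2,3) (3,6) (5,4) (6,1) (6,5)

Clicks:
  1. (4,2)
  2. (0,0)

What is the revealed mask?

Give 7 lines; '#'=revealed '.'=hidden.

Click 1 (4,2) count=0: revealed 12 new [(3,0) (3,1) (3,2) (3,3) (4,0) (4,1) (4,2) (4,3) (5,0) (5,1) (5,2) (5,3)] -> total=12
Click 2 (0,0) count=3: revealed 1 new [(0,0)] -> total=13

Answer: #......
.......
.......
####...
####...
####...
.......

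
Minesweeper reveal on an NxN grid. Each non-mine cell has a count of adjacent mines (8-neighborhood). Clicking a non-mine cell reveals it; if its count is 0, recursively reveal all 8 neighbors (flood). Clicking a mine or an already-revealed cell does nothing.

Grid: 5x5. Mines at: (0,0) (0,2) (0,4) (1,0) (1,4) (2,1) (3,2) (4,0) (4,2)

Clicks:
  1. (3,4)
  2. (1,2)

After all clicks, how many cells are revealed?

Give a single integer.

Click 1 (3,4) count=0: revealed 6 new [(2,3) (2,4) (3,3) (3,4) (4,3) (4,4)] -> total=6
Click 2 (1,2) count=2: revealed 1 new [(1,2)] -> total=7

Answer: 7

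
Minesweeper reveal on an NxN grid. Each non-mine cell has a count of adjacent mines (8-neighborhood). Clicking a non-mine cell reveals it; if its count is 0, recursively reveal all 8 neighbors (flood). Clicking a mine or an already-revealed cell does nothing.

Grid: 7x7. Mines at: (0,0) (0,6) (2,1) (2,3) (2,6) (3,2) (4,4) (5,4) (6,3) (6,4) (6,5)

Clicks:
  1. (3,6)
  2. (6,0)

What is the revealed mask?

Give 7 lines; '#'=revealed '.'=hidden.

Answer: .......
.......
.......
##....#
###....
###....
###....

Derivation:
Click 1 (3,6) count=1: revealed 1 new [(3,6)] -> total=1
Click 2 (6,0) count=0: revealed 11 new [(3,0) (3,1) (4,0) (4,1) (4,2) (5,0) (5,1) (5,2) (6,0) (6,1) (6,2)] -> total=12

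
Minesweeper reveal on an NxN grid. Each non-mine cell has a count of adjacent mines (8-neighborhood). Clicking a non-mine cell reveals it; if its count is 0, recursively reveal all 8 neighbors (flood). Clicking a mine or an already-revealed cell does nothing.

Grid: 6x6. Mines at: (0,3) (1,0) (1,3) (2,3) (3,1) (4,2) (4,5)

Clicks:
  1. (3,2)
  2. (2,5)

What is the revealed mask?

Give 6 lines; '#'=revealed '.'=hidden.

Click 1 (3,2) count=3: revealed 1 new [(3,2)] -> total=1
Click 2 (2,5) count=0: revealed 8 new [(0,4) (0,5) (1,4) (1,5) (2,4) (2,5) (3,4) (3,5)] -> total=9

Answer: ....##
....##
....##
..#.##
......
......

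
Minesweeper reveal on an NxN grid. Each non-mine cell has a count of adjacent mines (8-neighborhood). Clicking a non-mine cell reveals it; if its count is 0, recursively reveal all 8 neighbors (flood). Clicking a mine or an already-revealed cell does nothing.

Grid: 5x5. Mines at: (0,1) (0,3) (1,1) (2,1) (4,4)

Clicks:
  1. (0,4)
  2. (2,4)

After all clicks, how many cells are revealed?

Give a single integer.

Answer: 10

Derivation:
Click 1 (0,4) count=1: revealed 1 new [(0,4)] -> total=1
Click 2 (2,4) count=0: revealed 9 new [(1,2) (1,3) (1,4) (2,2) (2,3) (2,4) (3,2) (3,3) (3,4)] -> total=10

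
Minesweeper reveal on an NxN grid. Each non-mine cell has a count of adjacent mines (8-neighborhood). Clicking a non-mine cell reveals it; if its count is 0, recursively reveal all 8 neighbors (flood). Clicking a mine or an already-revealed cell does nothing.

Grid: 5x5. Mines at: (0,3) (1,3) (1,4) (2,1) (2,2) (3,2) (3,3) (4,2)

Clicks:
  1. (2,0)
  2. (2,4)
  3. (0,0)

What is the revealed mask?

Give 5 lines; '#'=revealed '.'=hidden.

Answer: ###..
###..
#...#
.....
.....

Derivation:
Click 1 (2,0) count=1: revealed 1 new [(2,0)] -> total=1
Click 2 (2,4) count=3: revealed 1 new [(2,4)] -> total=2
Click 3 (0,0) count=0: revealed 6 new [(0,0) (0,1) (0,2) (1,0) (1,1) (1,2)] -> total=8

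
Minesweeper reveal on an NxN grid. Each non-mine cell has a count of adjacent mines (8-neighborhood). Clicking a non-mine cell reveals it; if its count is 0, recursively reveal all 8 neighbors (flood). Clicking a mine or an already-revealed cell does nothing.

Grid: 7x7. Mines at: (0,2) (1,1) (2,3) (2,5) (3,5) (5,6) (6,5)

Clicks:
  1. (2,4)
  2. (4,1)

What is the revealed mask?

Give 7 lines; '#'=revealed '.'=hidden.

Answer: .......
.......
###.#..
#####..
#####..
#####..
#####..

Derivation:
Click 1 (2,4) count=3: revealed 1 new [(2,4)] -> total=1
Click 2 (4,1) count=0: revealed 23 new [(2,0) (2,1) (2,2) (3,0) (3,1) (3,2) (3,3) (3,4) (4,0) (4,1) (4,2) (4,3) (4,4) (5,0) (5,1) (5,2) (5,3) (5,4) (6,0) (6,1) (6,2) (6,3) (6,4)] -> total=24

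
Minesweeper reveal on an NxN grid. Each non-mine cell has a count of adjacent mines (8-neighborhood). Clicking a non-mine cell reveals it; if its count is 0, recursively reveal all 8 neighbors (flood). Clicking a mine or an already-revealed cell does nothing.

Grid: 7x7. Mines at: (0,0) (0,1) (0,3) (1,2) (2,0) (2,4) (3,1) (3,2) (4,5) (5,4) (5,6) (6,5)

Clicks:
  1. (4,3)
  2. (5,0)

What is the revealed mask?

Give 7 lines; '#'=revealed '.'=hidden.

Answer: .......
.......
.......
.......
####...
####...
####...

Derivation:
Click 1 (4,3) count=2: revealed 1 new [(4,3)] -> total=1
Click 2 (5,0) count=0: revealed 11 new [(4,0) (4,1) (4,2) (5,0) (5,1) (5,2) (5,3) (6,0) (6,1) (6,2) (6,3)] -> total=12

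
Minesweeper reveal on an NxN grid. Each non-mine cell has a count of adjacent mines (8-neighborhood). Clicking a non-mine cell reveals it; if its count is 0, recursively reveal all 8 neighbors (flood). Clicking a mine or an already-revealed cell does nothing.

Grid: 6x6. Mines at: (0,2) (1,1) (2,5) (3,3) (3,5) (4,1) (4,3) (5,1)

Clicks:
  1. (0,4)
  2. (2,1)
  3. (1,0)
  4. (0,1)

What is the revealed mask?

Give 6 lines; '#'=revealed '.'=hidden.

Answer: .#.###
#..###
.#....
......
......
......

Derivation:
Click 1 (0,4) count=0: revealed 6 new [(0,3) (0,4) (0,5) (1,3) (1,4) (1,5)] -> total=6
Click 2 (2,1) count=1: revealed 1 new [(2,1)] -> total=7
Click 3 (1,0) count=1: revealed 1 new [(1,0)] -> total=8
Click 4 (0,1) count=2: revealed 1 new [(0,1)] -> total=9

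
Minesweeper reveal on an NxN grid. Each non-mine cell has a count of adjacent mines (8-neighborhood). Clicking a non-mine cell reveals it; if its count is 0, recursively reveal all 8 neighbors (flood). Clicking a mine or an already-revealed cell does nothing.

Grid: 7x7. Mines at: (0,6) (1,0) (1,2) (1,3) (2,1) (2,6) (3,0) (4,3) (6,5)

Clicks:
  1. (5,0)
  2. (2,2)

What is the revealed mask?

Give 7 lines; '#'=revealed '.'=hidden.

Click 1 (5,0) count=0: revealed 13 new [(4,0) (4,1) (4,2) (5,0) (5,1) (5,2) (5,3) (5,4) (6,0) (6,1) (6,2) (6,3) (6,4)] -> total=13
Click 2 (2,2) count=3: revealed 1 new [(2,2)] -> total=14

Answer: .......
.......
..#....
.......
###....
#####..
#####..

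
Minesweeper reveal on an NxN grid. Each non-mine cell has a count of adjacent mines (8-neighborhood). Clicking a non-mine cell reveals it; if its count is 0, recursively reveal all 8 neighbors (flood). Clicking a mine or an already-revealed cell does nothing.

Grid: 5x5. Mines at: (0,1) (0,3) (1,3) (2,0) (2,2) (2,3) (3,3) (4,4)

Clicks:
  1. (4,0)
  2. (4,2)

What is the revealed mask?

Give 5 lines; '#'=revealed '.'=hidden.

Click 1 (4,0) count=0: revealed 6 new [(3,0) (3,1) (3,2) (4,0) (4,1) (4,2)] -> total=6
Click 2 (4,2) count=1: revealed 0 new [(none)] -> total=6

Answer: .....
.....
.....
###..
###..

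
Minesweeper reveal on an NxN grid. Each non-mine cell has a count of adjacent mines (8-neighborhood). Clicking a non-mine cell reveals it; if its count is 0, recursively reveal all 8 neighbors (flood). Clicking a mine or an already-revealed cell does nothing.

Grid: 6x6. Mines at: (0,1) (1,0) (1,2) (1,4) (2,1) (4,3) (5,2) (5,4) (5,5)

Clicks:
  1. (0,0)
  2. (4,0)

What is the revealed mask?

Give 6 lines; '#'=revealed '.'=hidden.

Click 1 (0,0) count=2: revealed 1 new [(0,0)] -> total=1
Click 2 (4,0) count=0: revealed 6 new [(3,0) (3,1) (4,0) (4,1) (5,0) (5,1)] -> total=7

Answer: #.....
......
......
##....
##....
##....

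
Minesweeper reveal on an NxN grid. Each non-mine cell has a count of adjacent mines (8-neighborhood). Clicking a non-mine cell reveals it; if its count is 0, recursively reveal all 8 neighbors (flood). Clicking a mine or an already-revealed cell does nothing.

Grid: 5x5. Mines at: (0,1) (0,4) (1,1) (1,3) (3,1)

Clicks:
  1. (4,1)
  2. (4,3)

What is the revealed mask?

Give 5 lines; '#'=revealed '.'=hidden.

Answer: .....
.....
..###
..###
.####

Derivation:
Click 1 (4,1) count=1: revealed 1 new [(4,1)] -> total=1
Click 2 (4,3) count=0: revealed 9 new [(2,2) (2,3) (2,4) (3,2) (3,3) (3,4) (4,2) (4,3) (4,4)] -> total=10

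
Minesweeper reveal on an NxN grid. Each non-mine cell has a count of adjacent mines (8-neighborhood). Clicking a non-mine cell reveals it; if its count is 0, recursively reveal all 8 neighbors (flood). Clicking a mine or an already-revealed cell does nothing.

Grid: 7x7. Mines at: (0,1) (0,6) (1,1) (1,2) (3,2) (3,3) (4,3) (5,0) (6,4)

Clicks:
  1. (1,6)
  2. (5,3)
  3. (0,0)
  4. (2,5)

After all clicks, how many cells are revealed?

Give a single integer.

Click 1 (1,6) count=1: revealed 1 new [(1,6)] -> total=1
Click 2 (5,3) count=2: revealed 1 new [(5,3)] -> total=2
Click 3 (0,0) count=2: revealed 1 new [(0,0)] -> total=3
Click 4 (2,5) count=0: revealed 21 new [(0,3) (0,4) (0,5) (1,3) (1,4) (1,5) (2,3) (2,4) (2,5) (2,6) (3,4) (3,5) (3,6) (4,4) (4,5) (4,6) (5,4) (5,5) (5,6) (6,5) (6,6)] -> total=24

Answer: 24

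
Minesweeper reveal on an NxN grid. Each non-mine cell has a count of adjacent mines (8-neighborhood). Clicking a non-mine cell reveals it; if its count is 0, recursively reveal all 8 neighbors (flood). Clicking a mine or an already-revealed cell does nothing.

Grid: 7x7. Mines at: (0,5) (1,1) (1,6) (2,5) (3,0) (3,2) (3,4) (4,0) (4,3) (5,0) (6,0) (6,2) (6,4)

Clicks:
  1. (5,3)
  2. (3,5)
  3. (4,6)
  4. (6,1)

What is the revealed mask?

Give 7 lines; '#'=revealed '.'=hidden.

Click 1 (5,3) count=3: revealed 1 new [(5,3)] -> total=1
Click 2 (3,5) count=2: revealed 1 new [(3,5)] -> total=2
Click 3 (4,6) count=0: revealed 7 new [(3,6) (4,5) (4,6) (5,5) (5,6) (6,5) (6,6)] -> total=9
Click 4 (6,1) count=3: revealed 1 new [(6,1)] -> total=10

Answer: .......
.......
.......
.....##
.....##
...#.##
.#...##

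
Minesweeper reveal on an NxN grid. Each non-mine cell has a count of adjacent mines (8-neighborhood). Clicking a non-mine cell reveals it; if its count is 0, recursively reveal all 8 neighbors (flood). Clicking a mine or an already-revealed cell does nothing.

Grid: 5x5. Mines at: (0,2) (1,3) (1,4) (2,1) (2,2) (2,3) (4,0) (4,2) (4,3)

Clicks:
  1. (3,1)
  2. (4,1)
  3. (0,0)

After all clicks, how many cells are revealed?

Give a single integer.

Answer: 6

Derivation:
Click 1 (3,1) count=4: revealed 1 new [(3,1)] -> total=1
Click 2 (4,1) count=2: revealed 1 new [(4,1)] -> total=2
Click 3 (0,0) count=0: revealed 4 new [(0,0) (0,1) (1,0) (1,1)] -> total=6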